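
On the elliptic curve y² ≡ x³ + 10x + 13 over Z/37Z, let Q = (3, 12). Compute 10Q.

Repeated addition: build up to 10Q.
2Q: tangent at (3, 12): λ = (3·3² + 10)/(2·12) ≡ 0/24. 24⁻¹ ≡ 17 (mod 37), so λ ≡ 0·17 ≡ 0.
  x = λ² - 3 - 3 = 0 - 6 ≡ 31; y = λ·(3 - 31) - 12 ≡ 25. → (31, 25)
3Q: (31, 25) + (3, 12). λ = (12 - 25)/(3 - 31) ≡ 24/9 mod 37. 9⁻¹ ≡ 33 (mod 37), so λ ≡ 15.
  x = λ² - 31 - 3 = 225 - 34 ≡ 6; y = λ·(31 - 6) - 25 ≡ 17. → (6, 17)
4Q: (6, 17) + (3, 12). λ = (12 - 17)/(3 - 6) ≡ 32/34 mod 37. 34⁻¹ ≡ 12 (mod 37), so λ ≡ 14.
  x = λ² - 6 - 3 = 196 - 9 ≡ 2; y = λ·(6 - 2) - 17 ≡ 2. → (2, 2)
5Q: (2, 2) + (3, 12). λ = (12 - 2)/(3 - 2) ≡ 10/1 mod 37. 1⁻¹ ≡ 1 (mod 37), so λ ≡ 10.
  x = λ² - 2 - 3 = 100 - 5 ≡ 21; y = λ·(2 - 21) - 2 ≡ 30. → (21, 30)
6Q: (21, 30) + (3, 12). λ = (12 - 30)/(3 - 21) ≡ 19/19 mod 37. 19⁻¹ ≡ 2 (mod 37), so λ ≡ 1.
  x = λ² - 21 - 3 = 1 - 24 ≡ 14; y = λ·(21 - 14) - 30 ≡ 14. → (14, 14)
7Q: (14, 14) + (3, 12). λ = (12 - 14)/(3 - 14) ≡ 35/26 mod 37. 26⁻¹ ≡ 10 (mod 37) since 26·10 = 260 ≡ 1, so λ ≡ 17.
  x = λ² - 14 - 3 = 289 - 17 ≡ 13; y = λ·(14 - 13) - 14 ≡ 3. → (13, 3)
8Q: (13, 3) + (3, 12). λ = (12 - 3)/(3 - 13) ≡ 9/27 mod 37. 27⁻¹ ≡ 11 (mod 37), so λ ≡ 25.
  x = λ² - 13 - 3 = 625 - 16 ≡ 17; y = λ·(13 - 17) - 3 ≡ 8. → (17, 8)
9Q: (17, 8) + (3, 12). λ = (12 - 8)/(3 - 17) ≡ 4/23 mod 37. 23⁻¹ ≡ 29 (mod 37), so λ ≡ 5.
  x = λ² - 17 - 3 = 25 - 20 ≡ 5; y = λ·(17 - 5) - 8 ≡ 15. → (5, 15)
10Q: (5, 15) + (3, 12). λ = (12 - 15)/(3 - 5) ≡ 34/35 mod 37. 35⁻¹ ≡ 18 (mod 37) since 35·18 = 630 ≡ 1, so λ ≡ 20.
  x = λ² - 5 - 3 = 400 - 8 ≡ 22; y = λ·(5 - 22) - 15 ≡ 15. → (22, 15)

(22, 15)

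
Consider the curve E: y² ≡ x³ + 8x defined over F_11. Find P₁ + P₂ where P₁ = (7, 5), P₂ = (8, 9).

(7, 5) + (8, 9). λ = (9 - 5)/(8 - 7) ≡ 4/1 mod 11. 1⁻¹ ≡ 1 (mod 11), so λ ≡ 4.
  x = λ² - 7 - 8 = 16 - 15 ≡ 1; y = λ·(7 - 1) - 5 ≡ 8. → (1, 8)

(1, 8)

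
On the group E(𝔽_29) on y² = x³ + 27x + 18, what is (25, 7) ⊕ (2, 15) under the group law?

(25, 7) + (2, 15). λ = (15 - 7)/(2 - 25) ≡ 8/6 mod 29. 6⁻¹ ≡ 5 (mod 29), so λ ≡ 11.
  x = λ² - 25 - 2 = 121 - 27 ≡ 7; y = λ·(25 - 7) - 7 ≡ 17. → (7, 17)

(7, 17)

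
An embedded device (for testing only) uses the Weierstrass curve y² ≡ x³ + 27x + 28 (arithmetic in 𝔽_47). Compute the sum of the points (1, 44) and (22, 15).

(1, 44) + (22, 15). λ = (15 - 44)/(22 - 1) ≡ 18/21 mod 47. 21⁻¹ ≡ 9 (mod 47) since 21·9 = 189 ≡ 1, so λ ≡ 21.
  x = λ² - 1 - 22 = 441 - 23 ≡ 42; y = λ·(1 - 42) - 44 ≡ 35. → (42, 35)

(42, 35)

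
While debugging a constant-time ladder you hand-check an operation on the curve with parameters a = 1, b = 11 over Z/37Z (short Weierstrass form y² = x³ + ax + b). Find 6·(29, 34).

Write G = (29, 34).
Double-and-add on 6 = (110)₂. Start with G = (29, 34) for the leading 1-bit.
double: tangent at (29, 34): λ = (3·29² + 1)/(2·34) ≡ 8/31. 31⁻¹ ≡ 6 (mod 37), so λ ≡ 8·6 ≡ 11.
  x = λ² - 29 - 29 = 121 - 58 ≡ 26; y = λ·(29 - 26) - 34 ≡ 36. → (26, 36)
add G: (26, 36) + (29, 34). λ = (34 - 36)/(29 - 26) ≡ 35/3 mod 37. 3⁻¹ ≡ 25 (mod 37), so λ ≡ 24.
  x = λ² - 26 - 29 = 576 - 55 ≡ 3; y = λ·(26 - 3) - 36 ≡ 35. → (3, 35)
double: tangent at (3, 35): λ = (3·3² + 1)/(2·35) ≡ 28/33. 33⁻¹ ≡ 9 (mod 37), so λ ≡ 28·9 ≡ 30.
  x = λ² - 3 - 3 = 900 - 6 ≡ 6; y = λ·(3 - 6) - 35 ≡ 23. → (6, 23)

(6, 23)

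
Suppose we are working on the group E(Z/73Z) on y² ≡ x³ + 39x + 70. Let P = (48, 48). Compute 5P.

(48, 25)

Double-and-add on 5 = (101)₂. Start with P = (48, 48) for the leading 1-bit.
double: tangent at (48, 48): λ = (3·48² + 39)/(2·48) ≡ 16/23. 23⁻¹ ≡ 54 (mod 73), so λ ≡ 16·54 ≡ 61.
  x = λ² - 48 - 48 = 3721 - 96 ≡ 48; y = λ·(48 - 48) - 48 ≡ 25. → (48, 25)
double: tangent at (48, 25): λ = (3·48² + 39)/(2·25) ≡ 16/50. 50⁻¹ ≡ 19 (mod 73), so λ ≡ 16·19 ≡ 12.
  x = λ² - 48 - 48 = 144 - 96 ≡ 48; y = λ·(48 - 48) - 25 ≡ 48. → (48, 48)
add P: tangent at (48, 48): λ = (3·48² + 39)/(2·48) ≡ 16/23. 23⁻¹ ≡ 54 (mod 73) since 23·54 = 1242 ≡ 1, so λ ≡ 16·54 ≡ 61.
  x = λ² - 48 - 48 = 3721 - 96 ≡ 48; y = λ·(48 - 48) - 48 ≡ 25. → (48, 25)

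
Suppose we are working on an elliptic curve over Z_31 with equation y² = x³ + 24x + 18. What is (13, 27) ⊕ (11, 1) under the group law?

(13, 27) + (11, 1). λ = (1 - 27)/(11 - 13) ≡ 5/29 mod 31. 29⁻¹ ≡ 15 (mod 31), so λ ≡ 13.
  x = λ² - 13 - 11 = 169 - 24 ≡ 21; y = λ·(13 - 21) - 27 ≡ 24. → (21, 24)

(21, 24)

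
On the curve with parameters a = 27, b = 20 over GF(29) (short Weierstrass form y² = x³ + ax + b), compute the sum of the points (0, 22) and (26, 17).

(0, 22) + (26, 17). λ = (17 - 22)/(26 - 0) ≡ 24/26 mod 29. 26⁻¹ ≡ 19 (mod 29) since 26·19 = 494 ≡ 1, so λ ≡ 21.
  x = λ² - 0 - 26 = 441 - 26 ≡ 9; y = λ·(0 - 9) - 22 ≡ 21. → (9, 21)

(9, 21)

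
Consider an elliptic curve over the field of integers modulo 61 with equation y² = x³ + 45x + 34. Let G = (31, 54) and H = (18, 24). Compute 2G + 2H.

(27, 58)

First 2G:
Repeated addition: build up to 2G.
2G: tangent at (31, 54): λ = (3·31² + 45)/(2·54) ≡ 0/47. 47⁻¹ ≡ 13 (mod 61) since 47·13 = 611 ≡ 1, so λ ≡ 0·13 ≡ 0.
  x = λ² - 31 - 31 = 0 - 62 ≡ 60; y = λ·(31 - 60) - 54 ≡ 7. → (60, 7)
2G = (60, 7).
Next 2H:
Repeated addition: build up to 2H.
2H: tangent at (18, 24): λ = (3·18² + 45)/(2·24) ≡ 41/48. 48⁻¹ ≡ 14 (mod 61), so λ ≡ 41·14 ≡ 25.
  x = λ² - 18 - 18 = 625 - 36 ≡ 40; y = λ·(18 - 40) - 24 ≡ 36. → (40, 36)
2H = (40, 36).
Finally 2G + 2H:
(60, 7) + (40, 36). λ = (36 - 7)/(40 - 60) ≡ 29/41 mod 61. 41⁻¹ ≡ 3 (mod 61), so λ ≡ 26.
  x = λ² - 60 - 40 = 676 - 100 ≡ 27; y = λ·(60 - 27) - 7 ≡ 58. → (27, 58)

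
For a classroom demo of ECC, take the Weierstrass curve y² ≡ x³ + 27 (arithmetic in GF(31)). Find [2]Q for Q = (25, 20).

tangent at (25, 20): λ = (3·25² + 0)/(2·20) ≡ 15/9. 9⁻¹ ≡ 7 (mod 31), so λ ≡ 15·7 ≡ 12.
  x = λ² - 25 - 25 = 144 - 50 ≡ 1; y = λ·(25 - 1) - 20 ≡ 20. → (1, 20)

(1, 20)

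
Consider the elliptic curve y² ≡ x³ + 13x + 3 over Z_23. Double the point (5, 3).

(16, 12)

tangent at (5, 3): λ = (3·5² + 13)/(2·3) ≡ 19/6. 6⁻¹ ≡ 4 (mod 23) since 6·4 = 24 ≡ 1, so λ ≡ 19·4 ≡ 7.
  x = λ² - 5 - 5 = 49 - 10 ≡ 16; y = λ·(5 - 16) - 3 ≡ 12. → (16, 12)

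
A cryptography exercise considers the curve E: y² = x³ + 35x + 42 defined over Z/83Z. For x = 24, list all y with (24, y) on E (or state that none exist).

x³ + 35x + 42 = 14706 ≡ 15 (mod 83).
15 is a non-residue mod 83; no y exists.

none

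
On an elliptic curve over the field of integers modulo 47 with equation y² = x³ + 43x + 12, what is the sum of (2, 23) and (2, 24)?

The two points share x = 2 and their y-coordinates satisfy 23 + 24 ≡ 0 (mod 47), so they are inverses. Their sum is O.

O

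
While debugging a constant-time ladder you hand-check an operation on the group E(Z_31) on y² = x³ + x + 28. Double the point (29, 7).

(24, 22)

tangent at (29, 7): λ = (3·29² + 1)/(2·7) ≡ 13/14. 14⁻¹ ≡ 20 (mod 31) since 14·20 = 280 ≡ 1, so λ ≡ 13·20 ≡ 12.
  x = λ² - 29 - 29 = 144 - 58 ≡ 24; y = λ·(29 - 24) - 7 ≡ 22. → (24, 22)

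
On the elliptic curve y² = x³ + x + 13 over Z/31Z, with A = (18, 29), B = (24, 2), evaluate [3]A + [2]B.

First 3A:
Repeated addition: build up to 3A.
2A: tangent at (18, 29): λ = (3·18² + 1)/(2·29) ≡ 12/27. 27⁻¹ ≡ 23 (mod 31) since 27·23 = 621 ≡ 1, so λ ≡ 12·23 ≡ 28.
  x = λ² - 18 - 18 = 784 - 36 ≡ 4; y = λ·(18 - 4) - 29 ≡ 22. → (4, 22)
3A: (4, 22) + (18, 29). λ = (29 - 22)/(18 - 4) ≡ 7/14 mod 31. 14⁻¹ ≡ 20 (mod 31), so λ ≡ 16.
  x = λ² - 4 - 18 = 256 - 22 ≡ 17; y = λ·(4 - 17) - 22 ≡ 18. → (17, 18)
3A = (17, 18).
Next 2B:
Repeated addition: build up to 2B.
2B: tangent at (24, 2): λ = (3·24² + 1)/(2·2) ≡ 24/4. 4⁻¹ ≡ 8 (mod 31) since 4·8 = 32 ≡ 1, so λ ≡ 24·8 ≡ 6.
  x = λ² - 24 - 24 = 36 - 48 ≡ 19; y = λ·(24 - 19) - 2 ≡ 28. → (19, 28)
2B = (19, 28).
Finally 3A + 2B:
(17, 18) + (19, 28). λ = (28 - 18)/(19 - 17) ≡ 10/2 mod 31. 2⁻¹ ≡ 16 (mod 31) since 2·16 = 32 ≡ 1, so λ ≡ 5.
  x = λ² - 17 - 19 = 25 - 36 ≡ 20; y = λ·(17 - 20) - 18 ≡ 29. → (20, 29)

(20, 29)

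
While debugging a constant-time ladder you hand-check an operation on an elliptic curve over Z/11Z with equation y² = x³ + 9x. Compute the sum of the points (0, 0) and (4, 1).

(0, 0) + (4, 1). λ = (1 - 0)/(4 - 0) ≡ 1/4 mod 11. 4⁻¹ ≡ 3 (mod 11) since 4·3 = 12 ≡ 1, so λ ≡ 3.
  x = λ² - 0 - 4 = 9 - 4 ≡ 5; y = λ·(0 - 5) - 0 ≡ 7. → (5, 7)

(5, 7)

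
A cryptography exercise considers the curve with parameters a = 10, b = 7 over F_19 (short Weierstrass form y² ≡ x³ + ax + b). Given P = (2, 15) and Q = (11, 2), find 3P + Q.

First 3P:
Repeated addition: build up to 3P.
2P: tangent at (2, 15): λ = (3·2² + 10)/(2·15) ≡ 3/11. 11⁻¹ ≡ 7 (mod 19), so λ ≡ 3·7 ≡ 2.
  x = λ² - 2 - 2 = 4 - 4 ≡ 0; y = λ·(2 - 0) - 15 ≡ 8. → (0, 8)
3P: (0, 8) + (2, 15). λ = (15 - 8)/(2 - 0) ≡ 7/2 mod 19. 2⁻¹ ≡ 10 (mod 19), so λ ≡ 13.
  x = λ² - 0 - 2 = 169 - 2 ≡ 15; y = λ·(0 - 15) - 8 ≡ 6. → (15, 6)
3P = (15, 6).
Finally 3P + Q:
(15, 6) + (11, 2). λ = (2 - 6)/(11 - 15) ≡ 15/15 mod 19. 15⁻¹ ≡ 14 (mod 19), so λ ≡ 1.
  x = λ² - 15 - 11 = 1 - 26 ≡ 13; y = λ·(15 - 13) - 6 ≡ 15. → (13, 15)

(13, 15)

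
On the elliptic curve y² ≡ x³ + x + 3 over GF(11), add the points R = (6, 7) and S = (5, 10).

(9, 2)

(6, 7) + (5, 10). λ = (10 - 7)/(5 - 6) ≡ 3/10 mod 11. 10⁻¹ ≡ 10 (mod 11) since 10·10 = 100 ≡ 1, so λ ≡ 8.
  x = λ² - 6 - 5 = 64 - 11 ≡ 9; y = λ·(6 - 9) - 7 ≡ 2. → (9, 2)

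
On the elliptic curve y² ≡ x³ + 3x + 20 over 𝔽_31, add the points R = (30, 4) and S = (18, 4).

(14, 27)

(30, 4) + (18, 4). λ = (4 - 4)/(18 - 30) ≡ 0/19 mod 31. 19⁻¹ ≡ 18 (mod 31) since 19·18 = 342 ≡ 1, so λ ≡ 0.
  x = λ² - 30 - 18 = 0 - 48 ≡ 14; y = λ·(30 - 14) - 4 ≡ 27. → (14, 27)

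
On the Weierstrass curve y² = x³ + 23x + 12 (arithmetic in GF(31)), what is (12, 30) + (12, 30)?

tangent at (12, 30): λ = (3·12² + 23)/(2·30) ≡ 21/29. 29⁻¹ ≡ 15 (mod 31), so λ ≡ 21·15 ≡ 5.
  x = λ² - 12 - 12 = 25 - 24 ≡ 1; y = λ·(12 - 1) - 30 ≡ 25. → (1, 25)

(1, 25)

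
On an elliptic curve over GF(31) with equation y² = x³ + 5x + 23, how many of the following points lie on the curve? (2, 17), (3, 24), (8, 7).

(2, 17): 17² ≡ 10, rhs ≡ 10 → on.
(3, 24): 24² ≡ 18, rhs ≡ 3 → off.
(8, 7): 7² ≡ 18, rhs ≡ 17 → off.

1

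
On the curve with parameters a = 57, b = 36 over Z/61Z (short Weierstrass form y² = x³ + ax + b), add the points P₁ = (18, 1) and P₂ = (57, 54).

(31, 22)

(18, 1) + (57, 54). λ = (54 - 1)/(57 - 18) ≡ 53/39 mod 61. 39⁻¹ ≡ 36 (mod 61), so λ ≡ 17.
  x = λ² - 18 - 57 = 289 - 75 ≡ 31; y = λ·(18 - 31) - 1 ≡ 22. → (31, 22)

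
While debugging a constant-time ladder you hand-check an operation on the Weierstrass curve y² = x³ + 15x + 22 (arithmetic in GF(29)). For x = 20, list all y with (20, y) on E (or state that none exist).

x³ + 15x + 22 = 8322 ≡ 28 (mod 29).
Square roots of 28 mod 29: 12 and 17 (since 12² = 144 ≡ 28).

12, 17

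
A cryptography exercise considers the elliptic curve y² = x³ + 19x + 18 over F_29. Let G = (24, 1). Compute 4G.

Repeated addition: build up to 4G.
2G: tangent at (24, 1): λ = (3·24² + 19)/(2·1) ≡ 7/2. 2⁻¹ ≡ 15 (mod 29), so λ ≡ 7·15 ≡ 18.
  x = λ² - 24 - 24 = 324 - 48 ≡ 15; y = λ·(24 - 15) - 1 ≡ 16. → (15, 16)
3G: (15, 16) + (24, 1). λ = (1 - 16)/(24 - 15) ≡ 14/9 mod 29. 9⁻¹ ≡ 13 (mod 29), so λ ≡ 8.
  x = λ² - 15 - 24 = 64 - 39 ≡ 25; y = λ·(15 - 25) - 16 ≡ 20. → (25, 20)
4G: (25, 20) + (24, 1). λ = (1 - 20)/(24 - 25) ≡ 10/28 mod 29. 28⁻¹ ≡ 28 (mod 29), so λ ≡ 19.
  x = λ² - 25 - 24 = 361 - 49 ≡ 22; y = λ·(25 - 22) - 20 ≡ 8. → (22, 8)

(22, 8)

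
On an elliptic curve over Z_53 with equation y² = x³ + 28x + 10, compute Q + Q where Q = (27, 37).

tangent at (27, 37): λ = (3·27² + 28)/(2·37) ≡ 42/21. 21⁻¹ ≡ 48 (mod 53), so λ ≡ 42·48 ≡ 2.
  x = λ² - 27 - 27 = 4 - 54 ≡ 3; y = λ·(27 - 3) - 37 ≡ 11. → (3, 11)

(3, 11)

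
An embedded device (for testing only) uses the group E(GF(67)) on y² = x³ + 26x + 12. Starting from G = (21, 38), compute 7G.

Repeated addition: build up to 7G.
2G: tangent at (21, 38): λ = (3·21² + 26)/(2·38) ≡ 9/9. 9⁻¹ ≡ 15 (mod 67), so λ ≡ 9·15 ≡ 1.
  x = λ² - 21 - 21 = 1 - 42 ≡ 26; y = λ·(21 - 26) - 38 ≡ 24. → (26, 24)
3G: (26, 24) + (21, 38). λ = (38 - 24)/(21 - 26) ≡ 14/62 mod 67. 62⁻¹ ≡ 40 (mod 67) since 62·40 = 2480 ≡ 1, so λ ≡ 24.
  x = λ² - 26 - 21 = 576 - 47 ≡ 60; y = λ·(26 - 60) - 24 ≡ 31. → (60, 31)
4G: (60, 31) + (21, 38). λ = (38 - 31)/(21 - 60) ≡ 7/28 mod 67. 28⁻¹ ≡ 12 (mod 67) since 28·12 = 336 ≡ 1, so λ ≡ 17.
  x = λ² - 60 - 21 = 289 - 81 ≡ 7; y = λ·(60 - 7) - 31 ≡ 66. → (7, 66)
5G: (7, 66) + (21, 38). λ = (38 - 66)/(21 - 7) ≡ 39/14 mod 67. 14⁻¹ ≡ 24 (mod 67), so λ ≡ 65.
  x = λ² - 7 - 21 = 4225 - 28 ≡ 43; y = λ·(7 - 43) - 66 ≡ 6. → (43, 6)
6G: (43, 6) + (21, 38). λ = (38 - 6)/(21 - 43) ≡ 32/45 mod 67. 45⁻¹ ≡ 3 (mod 67) since 45·3 = 135 ≡ 1, so λ ≡ 29.
  x = λ² - 43 - 21 = 841 - 64 ≡ 40; y = λ·(43 - 40) - 6 ≡ 14. → (40, 14)
7G: (40, 14) + (21, 38). λ = (38 - 14)/(21 - 40) ≡ 24/48 mod 67. 48⁻¹ ≡ 7 (mod 67), so λ ≡ 34.
  x = λ² - 40 - 21 = 1156 - 61 ≡ 23; y = λ·(40 - 23) - 14 ≡ 28. → (23, 28)

(23, 28)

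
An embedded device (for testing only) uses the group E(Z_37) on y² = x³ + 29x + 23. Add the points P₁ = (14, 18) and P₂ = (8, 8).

(26, 36)

(14, 18) + (8, 8). λ = (8 - 18)/(8 - 14) ≡ 27/31 mod 37. 31⁻¹ ≡ 6 (mod 37) since 31·6 = 186 ≡ 1, so λ ≡ 14.
  x = λ² - 14 - 8 = 196 - 22 ≡ 26; y = λ·(14 - 26) - 18 ≡ 36. → (26, 36)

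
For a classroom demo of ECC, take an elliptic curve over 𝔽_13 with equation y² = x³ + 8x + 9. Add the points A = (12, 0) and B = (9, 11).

(4, 1)

(12, 0) + (9, 11). λ = (11 - 0)/(9 - 12) ≡ 11/10 mod 13. 10⁻¹ ≡ 4 (mod 13) since 10·4 = 40 ≡ 1, so λ ≡ 5.
  x = λ² - 12 - 9 = 25 - 21 ≡ 4; y = λ·(12 - 4) - 0 ≡ 1. → (4, 1)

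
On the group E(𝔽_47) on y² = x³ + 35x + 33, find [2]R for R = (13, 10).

tangent at (13, 10): λ = (3·13² + 35)/(2·10) ≡ 25/20. 20⁻¹ ≡ 40 (mod 47), so λ ≡ 25·40 ≡ 13.
  x = λ² - 13 - 13 = 169 - 26 ≡ 2; y = λ·(13 - 2) - 10 ≡ 39. → (2, 39)

(2, 39)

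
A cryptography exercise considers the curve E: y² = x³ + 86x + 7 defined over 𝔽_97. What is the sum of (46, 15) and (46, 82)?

The two points share x = 46 and their y-coordinates satisfy 15 + 82 ≡ 0 (mod 97), so they are inverses. Their sum is O.

O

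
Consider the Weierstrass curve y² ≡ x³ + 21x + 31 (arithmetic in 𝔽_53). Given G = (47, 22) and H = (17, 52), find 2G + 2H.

First 2G:
Repeated addition: build up to 2G.
2G: tangent at (47, 22): λ = (3·47² + 21)/(2·22) ≡ 23/44. 44⁻¹ ≡ 47 (mod 53), so λ ≡ 23·47 ≡ 21.
  x = λ² - 47 - 47 = 441 - 94 ≡ 29; y = λ·(47 - 29) - 22 ≡ 38. → (29, 38)
2G = (29, 38).
Next 2H:
Repeated addition: build up to 2H.
2H: tangent at (17, 52): λ = (3·17² + 21)/(2·52) ≡ 40/51. 51⁻¹ ≡ 26 (mod 53), so λ ≡ 40·26 ≡ 33.
  x = λ² - 17 - 17 = 1089 - 34 ≡ 48; y = λ·(17 - 48) - 52 ≡ 38. → (48, 38)
2H = (48, 38).
Finally 2G + 2H:
(29, 38) + (48, 38). λ = (38 - 38)/(48 - 29) ≡ 0/19 mod 53. 19⁻¹ ≡ 14 (mod 53), so λ ≡ 0.
  x = λ² - 29 - 48 = 0 - 77 ≡ 29; y = λ·(29 - 29) - 38 ≡ 15. → (29, 15)

(29, 15)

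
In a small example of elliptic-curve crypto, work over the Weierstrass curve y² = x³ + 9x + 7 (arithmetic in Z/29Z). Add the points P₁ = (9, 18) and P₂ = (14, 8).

(10, 13)

(9, 18) + (14, 8). λ = (8 - 18)/(14 - 9) ≡ 19/5 mod 29. 5⁻¹ ≡ 6 (mod 29), so λ ≡ 27.
  x = λ² - 9 - 14 = 729 - 23 ≡ 10; y = λ·(9 - 10) - 18 ≡ 13. → (10, 13)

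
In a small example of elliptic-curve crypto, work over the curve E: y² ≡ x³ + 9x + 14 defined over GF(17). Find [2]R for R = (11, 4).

tangent at (11, 4): λ = (3·11² + 9)/(2·4) ≡ 15/8. 8⁻¹ ≡ 15 (mod 17) since 8·15 = 120 ≡ 1, so λ ≡ 15·15 ≡ 4.
  x = λ² - 11 - 11 = 16 - 22 ≡ 11; y = λ·(11 - 11) - 4 ≡ 13. → (11, 13)

(11, 13)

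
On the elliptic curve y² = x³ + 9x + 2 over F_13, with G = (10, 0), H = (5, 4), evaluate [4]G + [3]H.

(3, 11)

First 4G:
Repeated addition: build up to 4G.
2G: (10, 0) + (10, 0): same x and y₁ ≡ -y₂, so the sum is O.
3G: O + (10, 0) = (10, 0) (identity).
4G: (10, 0) + (10, 0): same x and y₁ ≡ -y₂, so the sum is O.
4G = O.
Next 3H:
Repeated addition: build up to 3H.
2H: tangent at (5, 4): λ = (3·5² + 9)/(2·4) ≡ 6/8. 8⁻¹ ≡ 5 (mod 13) since 8·5 = 40 ≡ 1, so λ ≡ 6·5 ≡ 4.
  x = λ² - 5 - 5 = 16 - 10 ≡ 6; y = λ·(5 - 6) - 4 ≡ 5. → (6, 5)
3H: (6, 5) + (5, 4). λ = (4 - 5)/(5 - 6) ≡ 12/12 mod 13. 12⁻¹ ≡ 12 (mod 13), so λ ≡ 1.
  x = λ² - 6 - 5 = 1 - 11 ≡ 3; y = λ·(6 - 3) - 5 ≡ 11. → (3, 11)
3H = (3, 11).
Finally 4G + 3H:
O + (3, 11) = (3, 11) (identity).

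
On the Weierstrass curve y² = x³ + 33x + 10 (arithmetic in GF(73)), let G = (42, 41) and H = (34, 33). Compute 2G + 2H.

First 2G:
Repeated addition: build up to 2G.
2G: tangent at (42, 41): λ = (3·42² + 33)/(2·41) ≡ 69/9. 9⁻¹ ≡ 65 (mod 73), so λ ≡ 69·65 ≡ 32.
  x = λ² - 42 - 42 = 1024 - 84 ≡ 64; y = λ·(42 - 64) - 41 ≡ 58. → (64, 58)
2G = (64, 58).
Next 2H:
Repeated addition: build up to 2H.
2H: tangent at (34, 33): λ = (3·34² + 33)/(2·33) ≡ 70/66. 66⁻¹ ≡ 52 (mod 73) since 66·52 = 3432 ≡ 1, so λ ≡ 70·52 ≡ 63.
  x = λ² - 34 - 34 = 3969 - 68 ≡ 32; y = λ·(34 - 32) - 33 ≡ 20. → (32, 20)
2H = (32, 20).
Finally 2G + 2H:
(64, 58) + (32, 20). λ = (20 - 58)/(32 - 64) ≡ 35/41 mod 73. 41⁻¹ ≡ 57 (mod 73) since 41·57 = 2337 ≡ 1, so λ ≡ 24.
  x = λ² - 64 - 32 = 576 - 96 ≡ 42; y = λ·(64 - 42) - 58 ≡ 32. → (42, 32)

(42, 32)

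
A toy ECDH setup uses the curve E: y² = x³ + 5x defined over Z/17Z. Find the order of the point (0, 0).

2

2P: (0, 0) + (0, 0): same x and y₁ ≡ -y₂, so the sum is O.
2P = O, so the order is 2.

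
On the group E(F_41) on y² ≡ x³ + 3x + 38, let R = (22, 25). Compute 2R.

(7, 22)

tangent at (22, 25): λ = (3·22² + 3)/(2·25) ≡ 20/9. 9⁻¹ ≡ 32 (mod 41) since 9·32 = 288 ≡ 1, so λ ≡ 20·32 ≡ 25.
  x = λ² - 22 - 22 = 625 - 44 ≡ 7; y = λ·(22 - 7) - 25 ≡ 22. → (7, 22)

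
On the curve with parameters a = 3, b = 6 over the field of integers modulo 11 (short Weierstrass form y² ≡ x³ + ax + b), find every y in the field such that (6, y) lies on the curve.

3, 8

x³ + 3x + 6 = 240 ≡ 9 (mod 11).
Square roots of 9 mod 11: 3 and 8 (since 3² = 9 ≡ 9).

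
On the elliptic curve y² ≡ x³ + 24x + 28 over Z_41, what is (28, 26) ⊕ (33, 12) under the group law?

(28, 26) + (33, 12). λ = (12 - 26)/(33 - 28) ≡ 27/5 mod 41. 5⁻¹ ≡ 33 (mod 41) since 5·33 = 165 ≡ 1, so λ ≡ 30.
  x = λ² - 28 - 33 = 900 - 61 ≡ 19; y = λ·(28 - 19) - 26 ≡ 39. → (19, 39)

(19, 39)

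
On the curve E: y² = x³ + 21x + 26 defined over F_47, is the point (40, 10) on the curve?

y² = 10² ≡ 6; x³ + 21x + 26 = 64866 ≡ 6 (mod 47). 6 = 6.

yes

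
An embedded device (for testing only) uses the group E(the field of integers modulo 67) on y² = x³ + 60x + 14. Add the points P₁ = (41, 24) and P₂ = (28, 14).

(20, 54)

(41, 24) + (28, 14). λ = (14 - 24)/(28 - 41) ≡ 57/54 mod 67. 54⁻¹ ≡ 36 (mod 67), so λ ≡ 42.
  x = λ² - 41 - 28 = 1764 - 69 ≡ 20; y = λ·(41 - 20) - 24 ≡ 54. → (20, 54)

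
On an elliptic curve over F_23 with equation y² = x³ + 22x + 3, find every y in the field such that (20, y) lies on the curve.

x³ + 22x + 3 = 8443 ≡ 2 (mod 23).
Square roots of 2 mod 23: 5 and 18 (since 5² = 25 ≡ 2).

5, 18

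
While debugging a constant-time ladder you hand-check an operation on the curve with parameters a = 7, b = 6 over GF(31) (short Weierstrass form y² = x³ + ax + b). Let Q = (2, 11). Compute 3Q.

Repeated addition: build up to 3Q.
2Q: tangent at (2, 11): λ = (3·2² + 7)/(2·11) ≡ 19/22. 22⁻¹ ≡ 24 (mod 31) since 22·24 = 528 ≡ 1, so λ ≡ 19·24 ≡ 22.
  x = λ² - 2 - 2 = 484 - 4 ≡ 15; y = λ·(2 - 15) - 11 ≡ 13. → (15, 13)
3Q: (15, 13) + (2, 11). λ = (11 - 13)/(2 - 15) ≡ 29/18 mod 31. 18⁻¹ ≡ 19 (mod 31), so λ ≡ 24.
  x = λ² - 15 - 2 = 576 - 17 ≡ 1; y = λ·(15 - 1) - 13 ≡ 13. → (1, 13)

(1, 13)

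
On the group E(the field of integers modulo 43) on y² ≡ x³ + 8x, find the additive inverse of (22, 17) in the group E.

(22, 26)

-(22, 17) = (22, -17 mod 43) = (22, 26).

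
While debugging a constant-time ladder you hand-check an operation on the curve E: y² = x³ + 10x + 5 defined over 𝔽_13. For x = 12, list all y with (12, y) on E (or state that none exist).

none

x³ + 10x + 5 = 1853 ≡ 7 (mod 13).
7 is a non-residue mod 13; no y exists.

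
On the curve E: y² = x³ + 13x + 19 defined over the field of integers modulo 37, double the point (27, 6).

tangent at (27, 6): λ = (3·27² + 13)/(2·6) ≡ 17/12. 12⁻¹ ≡ 34 (mod 37), so λ ≡ 17·34 ≡ 23.
  x = λ² - 27 - 27 = 529 - 54 ≡ 31; y = λ·(27 - 31) - 6 ≡ 13. → (31, 13)

(31, 13)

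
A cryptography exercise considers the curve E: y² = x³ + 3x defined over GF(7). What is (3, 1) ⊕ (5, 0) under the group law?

(3, 1) + (5, 0). λ = (0 - 1)/(5 - 3) ≡ 6/2 mod 7. 2⁻¹ ≡ 4 (mod 7) since 2·4 = 8 ≡ 1, so λ ≡ 3.
  x = λ² - 3 - 5 = 9 - 8 ≡ 1; y = λ·(3 - 1) - 1 ≡ 5. → (1, 5)

(1, 5)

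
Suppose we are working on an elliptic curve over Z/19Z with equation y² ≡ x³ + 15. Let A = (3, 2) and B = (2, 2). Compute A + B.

(14, 17)

(3, 2) + (2, 2). λ = (2 - 2)/(2 - 3) ≡ 0/18 mod 19. 18⁻¹ ≡ 18 (mod 19), so λ ≡ 0.
  x = λ² - 3 - 2 = 0 - 5 ≡ 14; y = λ·(3 - 14) - 2 ≡ 17. → (14, 17)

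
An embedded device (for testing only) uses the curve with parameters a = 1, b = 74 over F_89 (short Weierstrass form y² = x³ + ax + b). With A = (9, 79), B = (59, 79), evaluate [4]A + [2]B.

(78, 44)

First 4A:
Repeated addition: build up to 4A.
2A: tangent at (9, 79): λ = (3·9² + 1)/(2·79) ≡ 66/69. 69⁻¹ ≡ 40 (mod 89) since 69·40 = 2760 ≡ 1, so λ ≡ 66·40 ≡ 59.
  x = λ² - 9 - 9 = 3481 - 18 ≡ 81; y = λ·(9 - 81) - 79 ≡ 34. → (81, 34)
3A: (81, 34) + (9, 79). λ = (79 - 34)/(9 - 81) ≡ 45/17 mod 89. 17⁻¹ ≡ 21 (mod 89) since 17·21 = 357 ≡ 1, so λ ≡ 55.
  x = λ² - 81 - 9 = 3025 - 90 ≡ 87; y = λ·(81 - 87) - 34 ≡ 81. → (87, 81)
4A: (87, 81) + (9, 79). λ = (79 - 81)/(9 - 87) ≡ 87/11 mod 89. 11⁻¹ ≡ 81 (mod 89), so λ ≡ 16.
  x = λ² - 87 - 9 = 256 - 96 ≡ 71; y = λ·(87 - 71) - 81 ≡ 86. → (71, 86)
4A = (71, 86).
Next 2B:
Repeated addition: build up to 2B.
2B: tangent at (59, 79): λ = (3·59² + 1)/(2·79) ≡ 31/69. 69⁻¹ ≡ 40 (mod 89), so λ ≡ 31·40 ≡ 83.
  x = λ² - 59 - 59 = 6889 - 118 ≡ 7; y = λ·(59 - 7) - 79 ≡ 54. → (7, 54)
2B = (7, 54).
Finally 4A + 2B:
(71, 86) + (7, 54). λ = (54 - 86)/(7 - 71) ≡ 57/25 mod 89. 25⁻¹ ≡ 57 (mod 89), so λ ≡ 45.
  x = λ² - 71 - 7 = 2025 - 78 ≡ 78; y = λ·(71 - 78) - 86 ≡ 44. → (78, 44)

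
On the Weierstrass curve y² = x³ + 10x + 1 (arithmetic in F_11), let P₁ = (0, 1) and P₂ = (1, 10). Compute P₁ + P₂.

(0, 1) + (1, 10). λ = (10 - 1)/(1 - 0) ≡ 9/1 mod 11. 1⁻¹ ≡ 1 (mod 11), so λ ≡ 9.
  x = λ² - 0 - 1 = 81 - 1 ≡ 3; y = λ·(0 - 3) - 1 ≡ 5. → (3, 5)

(3, 5)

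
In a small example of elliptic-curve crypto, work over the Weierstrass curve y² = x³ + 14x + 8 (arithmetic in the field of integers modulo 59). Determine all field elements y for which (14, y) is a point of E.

x³ + 14x + 8 = 2948 ≡ 57 (mod 59).
Square roots of 57 mod 59: 23 and 36 (since 23² = 529 ≡ 57).

23, 36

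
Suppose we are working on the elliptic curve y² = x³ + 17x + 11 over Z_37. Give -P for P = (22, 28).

-(22, 28) = (22, -28 mod 37) = (22, 9).

(22, 9)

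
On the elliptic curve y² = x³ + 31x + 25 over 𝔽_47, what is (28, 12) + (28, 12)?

(23, 36)

tangent at (28, 12): λ = (3·28² + 31)/(2·12) ≡ 33/24. 24⁻¹ ≡ 2 (mod 47), so λ ≡ 33·2 ≡ 19.
  x = λ² - 28 - 28 = 361 - 56 ≡ 23; y = λ·(28 - 23) - 12 ≡ 36. → (23, 36)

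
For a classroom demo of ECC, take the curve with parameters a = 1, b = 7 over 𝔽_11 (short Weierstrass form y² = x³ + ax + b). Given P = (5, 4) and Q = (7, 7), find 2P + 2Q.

First 2P:
Repeated addition: build up to 2P.
2P: tangent at (5, 4): λ = (3·5² + 1)/(2·4) ≡ 10/8. 8⁻¹ ≡ 7 (mod 11), so λ ≡ 10·7 ≡ 4.
  x = λ² - 5 - 5 = 16 - 10 ≡ 6; y = λ·(5 - 6) - 4 ≡ 3. → (6, 3)
2P = (6, 3).
Next 2Q:
Repeated addition: build up to 2Q.
2Q: tangent at (7, 7): λ = (3·7² + 1)/(2·7) ≡ 5/3. 3⁻¹ ≡ 4 (mod 11) since 3·4 = 12 ≡ 1, so λ ≡ 5·4 ≡ 9.
  x = λ² - 7 - 7 = 81 - 14 ≡ 1; y = λ·(7 - 1) - 7 ≡ 3. → (1, 3)
2Q = (1, 3).
Finally 2P + 2Q:
(6, 3) + (1, 3). λ = (3 - 3)/(1 - 6) ≡ 0/6 mod 11. 6⁻¹ ≡ 2 (mod 11) since 6·2 = 12 ≡ 1, so λ ≡ 0.
  x = λ² - 6 - 1 = 0 - 7 ≡ 4; y = λ·(6 - 4) - 3 ≡ 8. → (4, 8)

(4, 8)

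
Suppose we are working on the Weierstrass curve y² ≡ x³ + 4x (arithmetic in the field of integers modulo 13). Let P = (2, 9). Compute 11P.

(2, 4)

Double-and-add on 11 = (1011)₂. Start with P = (2, 9) for the leading 1-bit.
double: tangent at (2, 9): λ = (3·2² + 4)/(2·9) ≡ 3/5. 5⁻¹ ≡ 8 (mod 13) since 5·8 = 40 ≡ 1, so λ ≡ 3·8 ≡ 11.
  x = λ² - 2 - 2 = 121 - 4 ≡ 0; y = λ·(2 - 0) - 9 ≡ 0. → (0, 0)
double: (0, 0) + (0, 0): same x and y₁ ≡ -y₂, so the sum is the point at infinity.
add P: the point at infinity + (2, 9) = (2, 9) (identity).
double: tangent at (2, 9): λ = (3·2² + 4)/(2·9) ≡ 3/5. 5⁻¹ ≡ 8 (mod 13), so λ ≡ 3·8 ≡ 11.
  x = λ² - 2 - 2 = 121 - 4 ≡ 0; y = λ·(2 - 0) - 9 ≡ 0. → (0, 0)
add P: (0, 0) + (2, 9). λ = (9 - 0)/(2 - 0) ≡ 9/2 mod 13. 2⁻¹ ≡ 7 (mod 13), so λ ≡ 11.
  x = λ² - 0 - 2 = 121 - 2 ≡ 2; y = λ·(0 - 2) - 0 ≡ 4. → (2, 4)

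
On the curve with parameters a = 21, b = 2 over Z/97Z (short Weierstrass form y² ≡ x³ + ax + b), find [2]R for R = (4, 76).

tangent at (4, 76): λ = (3·4² + 21)/(2·76) ≡ 69/55. 55⁻¹ ≡ 30 (mod 97), so λ ≡ 69·30 ≡ 33.
  x = λ² - 4 - 4 = 1089 - 8 ≡ 14; y = λ·(4 - 14) - 76 ≡ 79. → (14, 79)

(14, 79)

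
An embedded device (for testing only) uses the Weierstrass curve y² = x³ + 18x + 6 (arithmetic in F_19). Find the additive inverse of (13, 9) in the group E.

-(13, 9) = (13, -9 mod 19) = (13, 10).

(13, 10)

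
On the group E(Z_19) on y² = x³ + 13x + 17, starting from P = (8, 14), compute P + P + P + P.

(8, 5)

Repeated addition: build up to 4P.
2P: tangent at (8, 14): λ = (3·8² + 13)/(2·14) ≡ 15/9. 9⁻¹ ≡ 17 (mod 19), so λ ≡ 15·17 ≡ 8.
  x = λ² - 8 - 8 = 64 - 16 ≡ 10; y = λ·(8 - 10) - 14 ≡ 8. → (10, 8)
3P: (10, 8) + (8, 14). λ = (14 - 8)/(8 - 10) ≡ 6/17 mod 19. 17⁻¹ ≡ 9 (mod 19), so λ ≡ 16.
  x = λ² - 10 - 8 = 256 - 18 ≡ 10; y = λ·(10 - 10) - 8 ≡ 11. → (10, 11)
4P: (10, 11) + (8, 14). λ = (14 - 11)/(8 - 10) ≡ 3/17 mod 19. 17⁻¹ ≡ 9 (mod 19), so λ ≡ 8.
  x = λ² - 10 - 8 = 64 - 18 ≡ 8; y = λ·(10 - 8) - 11 ≡ 5. → (8, 5)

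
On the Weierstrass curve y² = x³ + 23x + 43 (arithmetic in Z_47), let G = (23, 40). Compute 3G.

(41, 21)

Repeated addition: build up to 3G.
2G: tangent at (23, 40): λ = (3·23² + 23)/(2·40) ≡ 12/33. 33⁻¹ ≡ 10 (mod 47), so λ ≡ 12·10 ≡ 26.
  x = λ² - 23 - 23 = 676 - 46 ≡ 19; y = λ·(23 - 19) - 40 ≡ 17. → (19, 17)
3G: (19, 17) + (23, 40). λ = (40 - 17)/(23 - 19) ≡ 23/4 mod 47. 4⁻¹ ≡ 12 (mod 47), so λ ≡ 41.
  x = λ² - 19 - 23 = 1681 - 42 ≡ 41; y = λ·(19 - 41) - 17 ≡ 21. → (41, 21)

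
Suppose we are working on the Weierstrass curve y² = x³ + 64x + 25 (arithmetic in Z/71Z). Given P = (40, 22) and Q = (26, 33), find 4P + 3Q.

(24, 64)

First 4P:
Double-and-add on 4 = (100)₂. Start with P = (40, 22) for the leading 1-bit.
double: tangent at (40, 22): λ = (3·40² + 64)/(2·22) ≡ 36/44. 44⁻¹ ≡ 21 (mod 71) since 44·21 = 924 ≡ 1, so λ ≡ 36·21 ≡ 46.
  x = λ² - 40 - 40 = 2116 - 80 ≡ 48; y = λ·(40 - 48) - 22 ≡ 36. → (48, 36)
double: tangent at (48, 36): λ = (3·48² + 64)/(2·36) ≡ 18/1. 1⁻¹ ≡ 1 (mod 71) since 1·1 = 1 ≡ 1, so λ ≡ 18·1 ≡ 18.
  x = λ² - 48 - 48 = 324 - 96 ≡ 15; y = λ·(48 - 15) - 36 ≡ 61. → (15, 61)
4P = (15, 61).
Next 3Q:
Repeated addition: build up to 3Q.
2Q: tangent at (26, 33): λ = (3·26² + 64)/(2·33) ≡ 33/66. 66⁻¹ ≡ 14 (mod 71) since 66·14 = 924 ≡ 1, so λ ≡ 33·14 ≡ 36.
  x = λ² - 26 - 26 = 1296 - 52 ≡ 37; y = λ·(26 - 37) - 33 ≡ 68. → (37, 68)
3Q: (37, 68) + (26, 33). λ = (33 - 68)/(26 - 37) ≡ 36/60 mod 71. 60⁻¹ ≡ 58 (mod 71), so λ ≡ 29.
  x = λ² - 37 - 26 = 841 - 63 ≡ 68; y = λ·(37 - 68) - 68 ≡ 27. → (68, 27)
3Q = (68, 27).
Finally 4P + 3Q:
(15, 61) + (68, 27). λ = (27 - 61)/(68 - 15) ≡ 37/53 mod 71. 53⁻¹ ≡ 67 (mod 71) since 53·67 = 3551 ≡ 1, so λ ≡ 65.
  x = λ² - 15 - 68 = 4225 - 83 ≡ 24; y = λ·(15 - 24) - 61 ≡ 64. → (24, 64)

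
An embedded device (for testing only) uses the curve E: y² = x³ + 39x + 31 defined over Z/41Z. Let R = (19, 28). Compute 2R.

(4, 28)

tangent at (19, 28): λ = (3·19² + 39)/(2·28) ≡ 15/15. 15⁻¹ ≡ 11 (mod 41), so λ ≡ 15·11 ≡ 1.
  x = λ² - 19 - 19 = 1 - 38 ≡ 4; y = λ·(19 - 4) - 28 ≡ 28. → (4, 28)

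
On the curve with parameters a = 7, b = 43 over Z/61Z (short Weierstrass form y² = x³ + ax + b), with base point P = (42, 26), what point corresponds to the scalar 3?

(17, 45)

Repeated addition: build up to 3P.
2P: tangent at (42, 26): λ = (3·42² + 7)/(2·26) ≡ 53/52. 52⁻¹ ≡ 27 (mod 61) since 52·27 = 1404 ≡ 1, so λ ≡ 53·27 ≡ 28.
  x = λ² - 42 - 42 = 784 - 84 ≡ 29; y = λ·(42 - 29) - 26 ≡ 33. → (29, 33)
3P: (29, 33) + (42, 26). λ = (26 - 33)/(42 - 29) ≡ 54/13 mod 61. 13⁻¹ ≡ 47 (mod 61), so λ ≡ 37.
  x = λ² - 29 - 42 = 1369 - 71 ≡ 17; y = λ·(29 - 17) - 33 ≡ 45. → (17, 45)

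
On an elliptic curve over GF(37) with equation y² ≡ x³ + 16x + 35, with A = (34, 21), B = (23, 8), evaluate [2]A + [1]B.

(20, 20)

First 2A:
Repeated addition: build up to 2A.
2A: tangent at (34, 21): λ = (3·34² + 16)/(2·21) ≡ 6/5. 5⁻¹ ≡ 15 (mod 37), so λ ≡ 6·15 ≡ 16.
  x = λ² - 34 - 34 = 256 - 68 ≡ 3; y = λ·(34 - 3) - 21 ≡ 31. → (3, 31)
2A = (3, 31).
Finally 2A + B:
(3, 31) + (23, 8). λ = (8 - 31)/(23 - 3) ≡ 14/20 mod 37. 20⁻¹ ≡ 13 (mod 37), so λ ≡ 34.
  x = λ² - 3 - 23 = 1156 - 26 ≡ 20; y = λ·(3 - 20) - 31 ≡ 20. → (20, 20)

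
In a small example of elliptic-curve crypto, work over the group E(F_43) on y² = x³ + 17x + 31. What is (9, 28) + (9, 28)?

tangent at (9, 28): λ = (3·9² + 17)/(2·28) ≡ 2/13. 13⁻¹ ≡ 10 (mod 43), so λ ≡ 2·10 ≡ 20.
  x = λ² - 9 - 9 = 400 - 18 ≡ 38; y = λ·(9 - 38) - 28 ≡ 37. → (38, 37)

(38, 37)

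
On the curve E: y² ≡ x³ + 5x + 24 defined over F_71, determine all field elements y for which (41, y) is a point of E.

none

x³ + 5x + 24 = 69150 ≡ 67 (mod 71).
67 is a non-residue mod 71; no y exists.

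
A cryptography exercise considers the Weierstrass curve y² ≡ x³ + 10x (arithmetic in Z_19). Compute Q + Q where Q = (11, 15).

(4, 3)

tangent at (11, 15): λ = (3·11² + 10)/(2·15) ≡ 12/11. 11⁻¹ ≡ 7 (mod 19) since 11·7 = 77 ≡ 1, so λ ≡ 12·7 ≡ 8.
  x = λ² - 11 - 11 = 64 - 22 ≡ 4; y = λ·(11 - 4) - 15 ≡ 3. → (4, 3)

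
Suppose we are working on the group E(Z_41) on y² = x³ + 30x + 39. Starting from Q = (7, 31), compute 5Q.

Double-and-add on 5 = (101)₂. Start with Q = (7, 31) for the leading 1-bit.
double: tangent at (7, 31): λ = (3·7² + 30)/(2·31) ≡ 13/21. 21⁻¹ ≡ 2 (mod 41) since 21·2 = 42 ≡ 1, so λ ≡ 13·2 ≡ 26.
  x = λ² - 7 - 7 = 676 - 14 ≡ 6; y = λ·(7 - 6) - 31 ≡ 36. → (6, 36)
double: tangent at (6, 36): λ = (3·6² + 30)/(2·36) ≡ 15/31. 31⁻¹ ≡ 4 (mod 41), so λ ≡ 15·4 ≡ 19.
  x = λ² - 6 - 6 = 361 - 12 ≡ 21; y = λ·(6 - 21) - 36 ≡ 7. → (21, 7)
add Q: (21, 7) + (7, 31). λ = (31 - 7)/(7 - 21) ≡ 24/27 mod 41. 27⁻¹ ≡ 38 (mod 41) since 27·38 = 1026 ≡ 1, so λ ≡ 10.
  x = λ² - 21 - 7 = 100 - 28 ≡ 31; y = λ·(21 - 31) - 7 ≡ 16. → (31, 16)

(31, 16)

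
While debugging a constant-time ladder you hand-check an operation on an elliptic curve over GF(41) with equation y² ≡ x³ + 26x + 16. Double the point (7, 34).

(18, 17)

tangent at (7, 34): λ = (3·7² + 26)/(2·34) ≡ 9/27. 27⁻¹ ≡ 38 (mod 41), so λ ≡ 9·38 ≡ 14.
  x = λ² - 7 - 7 = 196 - 14 ≡ 18; y = λ·(7 - 18) - 34 ≡ 17. → (18, 17)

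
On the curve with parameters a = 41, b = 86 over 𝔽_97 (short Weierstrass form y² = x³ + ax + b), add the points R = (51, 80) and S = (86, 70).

(65, 21)

(51, 80) + (86, 70). λ = (70 - 80)/(86 - 51) ≡ 87/35 mod 97. 35⁻¹ ≡ 61 (mod 97), so λ ≡ 69.
  x = λ² - 51 - 86 = 4761 - 137 ≡ 65; y = λ·(51 - 65) - 80 ≡ 21. → (65, 21)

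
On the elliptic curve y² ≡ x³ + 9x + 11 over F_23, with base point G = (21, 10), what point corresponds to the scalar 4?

(13, 5)

Repeated addition: build up to 4G.
2G: tangent at (21, 10): λ = (3·21² + 9)/(2·10) ≡ 21/20. 20⁻¹ ≡ 15 (mod 23), so λ ≡ 21·15 ≡ 16.
  x = λ² - 21 - 21 = 256 - 42 ≡ 7; y = λ·(21 - 7) - 10 ≡ 7. → (7, 7)
3G: (7, 7) + (21, 10). λ = (10 - 7)/(21 - 7) ≡ 3/14 mod 23. 14⁻¹ ≡ 5 (mod 23), so λ ≡ 15.
  x = λ² - 7 - 21 = 225 - 28 ≡ 13; y = λ·(7 - 13) - 7 ≡ 18. → (13, 18)
4G: (13, 18) + (21, 10). λ = (10 - 18)/(21 - 13) ≡ 15/8 mod 23. 8⁻¹ ≡ 3 (mod 23), so λ ≡ 22.
  x = λ² - 13 - 21 = 484 - 34 ≡ 13; y = λ·(13 - 13) - 18 ≡ 5. → (13, 5)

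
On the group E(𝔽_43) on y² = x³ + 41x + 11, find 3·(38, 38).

Write Q = (38, 38).
Repeated addition: build up to 3Q.
2Q: tangent at (38, 38): λ = (3·38² + 41)/(2·38) ≡ 30/33. 33⁻¹ ≡ 30 (mod 43), so λ ≡ 30·30 ≡ 40.
  x = λ² - 38 - 38 = 1600 - 76 ≡ 19; y = λ·(38 - 19) - 38 ≡ 34. → (19, 34)
3Q: (19, 34) + (38, 38). λ = (38 - 34)/(38 - 19) ≡ 4/19 mod 43. 19⁻¹ ≡ 34 (mod 43), so λ ≡ 7.
  x = λ² - 19 - 38 = 49 - 57 ≡ 35; y = λ·(19 - 35) - 34 ≡ 26. → (35, 26)

(35, 26)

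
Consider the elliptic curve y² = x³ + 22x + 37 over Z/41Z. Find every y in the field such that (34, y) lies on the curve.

x³ + 22x + 37 = 40089 ≡ 32 (mod 41).
Square roots of 32 mod 41: 14 and 27 (since 14² = 196 ≡ 32).

14, 27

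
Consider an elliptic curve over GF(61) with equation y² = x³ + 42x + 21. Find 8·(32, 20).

(1, 53)

Write P = (32, 20).
Double-and-add on 8 = (1000)₂. Start with P = (32, 20) for the leading 1-bit.
double: tangent at (32, 20): λ = (3·32² + 42)/(2·20) ≡ 3/40. 40⁻¹ ≡ 29 (mod 61) since 40·29 = 1160 ≡ 1, so λ ≡ 3·29 ≡ 26.
  x = λ² - 32 - 32 = 676 - 64 ≡ 2; y = λ·(32 - 2) - 20 ≡ 28. → (2, 28)
double: tangent at (2, 28): λ = (3·2² + 42)/(2·28) ≡ 54/56. 56⁻¹ ≡ 12 (mod 61) since 56·12 = 672 ≡ 1, so λ ≡ 54·12 ≡ 38.
  x = λ² - 2 - 2 = 1444 - 4 ≡ 37; y = λ·(2 - 37) - 28 ≡ 45. → (37, 45)
double: tangent at (37, 45): λ = (3·37² + 42)/(2·45) ≡ 1/29. 29⁻¹ ≡ 40 (mod 61) since 29·40 = 1160 ≡ 1, so λ ≡ 1·40 ≡ 40.
  x = λ² - 37 - 37 = 1600 - 74 ≡ 1; y = λ·(37 - 1) - 45 ≡ 53. → (1, 53)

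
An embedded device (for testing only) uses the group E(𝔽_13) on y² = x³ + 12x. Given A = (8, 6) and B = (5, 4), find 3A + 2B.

First 3A:
Repeated addition: build up to 3A.
2A: tangent at (8, 6): λ = (3·8² + 12)/(2·6) ≡ 9/12. 12⁻¹ ≡ 12 (mod 13) since 12·12 = 144 ≡ 1, so λ ≡ 9·12 ≡ 4.
  x = λ² - 8 - 8 = 16 - 16 ≡ 0; y = λ·(8 - 0) - 6 ≡ 0. → (0, 0)
3A: (0, 0) + (8, 6). λ = (6 - 0)/(8 - 0) ≡ 6/8 mod 13. 8⁻¹ ≡ 5 (mod 13), so λ ≡ 4.
  x = λ² - 0 - 8 = 16 - 8 ≡ 8; y = λ·(0 - 8) - 0 ≡ 7. → (8, 7)
3A = (8, 7).
Next 2B:
Repeated addition: build up to 2B.
2B: tangent at (5, 4): λ = (3·5² + 12)/(2·4) ≡ 9/8. 8⁻¹ ≡ 5 (mod 13) since 8·5 = 40 ≡ 1, so λ ≡ 9·5 ≡ 6.
  x = λ² - 5 - 5 = 36 - 10 ≡ 0; y = λ·(5 - 0) - 4 ≡ 0. → (0, 0)
2B = (0, 0).
Finally 3A + 2B:
(8, 7) + (0, 0). λ = (0 - 7)/(0 - 8) ≡ 6/5 mod 13. 5⁻¹ ≡ 8 (mod 13) since 5·8 = 40 ≡ 1, so λ ≡ 9.
  x = λ² - 8 - 0 = 81 - 8 ≡ 8; y = λ·(8 - 8) - 7 ≡ 6. → (8, 6)

(8, 6)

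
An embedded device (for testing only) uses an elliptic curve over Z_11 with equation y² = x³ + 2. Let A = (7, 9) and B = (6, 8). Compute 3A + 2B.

O

First 3A:
Repeated addition: build up to 3A.
2A: tangent at (7, 9): λ = (3·7² + 0)/(2·9) ≡ 4/7. 7⁻¹ ≡ 8 (mod 11) since 7·8 = 56 ≡ 1, so λ ≡ 4·8 ≡ 10.
  x = λ² - 7 - 7 = 100 - 14 ≡ 9; y = λ·(7 - 9) - 9 ≡ 4. → (9, 4)
3A: (9, 4) + (7, 9). λ = (9 - 4)/(7 - 9) ≡ 5/9 mod 11. 9⁻¹ ≡ 5 (mod 11), so λ ≡ 3.
  x = λ² - 9 - 7 = 9 - 16 ≡ 4; y = λ·(9 - 4) - 4 ≡ 0. → (4, 0)
3A = (4, 0).
Next 2B:
Repeated addition: build up to 2B.
2B: tangent at (6, 8): λ = (3·6² + 0)/(2·8) ≡ 9/5. 5⁻¹ ≡ 9 (mod 11) since 5·9 = 45 ≡ 1, so λ ≡ 9·9 ≡ 4.
  x = λ² - 6 - 6 = 16 - 12 ≡ 4; y = λ·(6 - 4) - 8 ≡ 0. → (4, 0)
2B = (4, 0).
Finally 3A + 2B:
(4, 0) + (4, 0): same x and y₁ ≡ -y₂, so the sum is O.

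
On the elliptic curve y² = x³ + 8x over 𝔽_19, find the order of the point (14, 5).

10

2P: tangent at (14, 5): λ = (3·14² + 8)/(2·5) ≡ 7/10. 10⁻¹ ≡ 2 (mod 19), so λ ≡ 7·2 ≡ 14.
  x = λ² - 14 - 14 = 196 - 28 ≡ 16; y = λ·(14 - 16) - 5 ≡ 5. → (16, 5)
3P: (16, 5) + (14, 5). λ = (5 - 5)/(14 - 16) ≡ 0/17 mod 19. 17⁻¹ ≡ 9 (mod 19) since 17·9 = 153 ≡ 1, so λ ≡ 0.
  x = λ² - 16 - 14 = 0 - 30 ≡ 8; y = λ·(16 - 8) - 5 ≡ 14. → (8, 14)
4P: (8, 14) + (14, 5). λ = (5 - 14)/(14 - 8) ≡ 10/6 mod 19. 6⁻¹ ≡ 16 (mod 19), so λ ≡ 8.
  x = λ² - 8 - 14 = 64 - 22 ≡ 4; y = λ·(8 - 4) - 14 ≡ 18. → (4, 18)
5P: (4, 18) + (14, 5). λ = (5 - 18)/(14 - 4) ≡ 6/10 mod 19. 10⁻¹ ≡ 2 (mod 19), so λ ≡ 12.
  x = λ² - 4 - 14 = 144 - 18 ≡ 12; y = λ·(4 - 12) - 18 ≡ 0. → (12, 0)
6P: (12, 0) + (14, 5). λ = (5 - 0)/(14 - 12) ≡ 5/2 mod 19. 2⁻¹ ≡ 10 (mod 19) since 2·10 = 20 ≡ 1, so λ ≡ 12.
  x = λ² - 12 - 14 = 144 - 26 ≡ 4; y = λ·(12 - 4) - 0 ≡ 1. → (4, 1)
7P: (4, 1) + (14, 5). λ = (5 - 1)/(14 - 4) ≡ 4/10 mod 19. 10⁻¹ ≡ 2 (mod 19), so λ ≡ 8.
  x = λ² - 4 - 14 = 64 - 18 ≡ 8; y = λ·(4 - 8) - 1 ≡ 5. → (8, 5)
8P: (8, 5) + (14, 5). λ = (5 - 5)/(14 - 8) ≡ 0/6 mod 19. 6⁻¹ ≡ 16 (mod 19), so λ ≡ 0.
  x = λ² - 8 - 14 = 0 - 22 ≡ 16; y = λ·(8 - 16) - 5 ≡ 14. → (16, 14)
9P: (16, 14) + (14, 5). λ = (5 - 14)/(14 - 16) ≡ 10/17 mod 19. 17⁻¹ ≡ 9 (mod 19) since 17·9 = 153 ≡ 1, so λ ≡ 14.
  x = λ² - 16 - 14 = 196 - 30 ≡ 14; y = λ·(16 - 14) - 14 ≡ 14. → (14, 14)
10P: (14, 14) + (14, 5): same x and y₁ ≡ -y₂, so the sum is 𝒪.
10P = 𝒪, so the order is 10.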